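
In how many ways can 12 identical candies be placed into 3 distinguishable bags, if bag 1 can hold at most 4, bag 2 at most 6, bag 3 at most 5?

10

By stars and bars, unrestricted non-negative solutions to x_1+…+x_3 = 12 number C(12+2,2) = 91.
Subtract solutions that violate a single cap (substitute x_i' = x_i − (cap_i+1)): x_1 ≥ 5 gives C(9,2) = 36; x_2 ≥ 7 gives C(7,2) = 21; x_3 ≥ 6 gives C(8,2) = 28. Together 85.
Add back pairs where two caps are both exceeded: 1 + 3 + 0 = 4.
By inclusion–exclusion the count is 91 − 85 + 4 = 10.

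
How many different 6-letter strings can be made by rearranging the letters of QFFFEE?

60

Letter multiplicities in QFFFEE: E×2, F×3, Q×1.
So there are 6! / (3!·2!) = 60 distinguishable arrangements.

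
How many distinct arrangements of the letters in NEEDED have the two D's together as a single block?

20

Treat the 2 copies of D as a single block. The multiset to arrange is then {DD, E, E, E, N}, 5 items in all.
That gives (5)!/(3!) = 20 arrangements.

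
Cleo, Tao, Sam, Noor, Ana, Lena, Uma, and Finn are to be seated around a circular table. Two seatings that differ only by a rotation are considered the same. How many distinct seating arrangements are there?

5040

Fix one person's seat to break rotational symmetry; the remaining 7 people can be arranged in (7)! = 5040 ways.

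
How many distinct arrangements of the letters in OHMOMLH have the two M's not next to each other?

450

There are 7!/(2!·2!·2!) = 630 arrangements of OHMOMLH in total.
If the two M's are adjacent, glue them into one block, leaving 6 items to arrange: (6)!/(2!·2!) = 180 ways.
Subtracting, 630 − 180 = 450 arrangements keep the M's apart.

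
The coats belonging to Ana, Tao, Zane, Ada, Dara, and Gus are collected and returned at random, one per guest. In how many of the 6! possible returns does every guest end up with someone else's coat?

Count assignments avoiding every fixed point. For any j of the 6 guests fixed to their own coat, the other 6−j can be arranged in (6−j)! ways.
By inclusion–exclusion this is Σ_{j=0}^{6} (−1)^j C(6,j)·(6−j)!.
Computing: 720 − 720 + 360 − 120 + 30 − 6 + 1 = 265.

265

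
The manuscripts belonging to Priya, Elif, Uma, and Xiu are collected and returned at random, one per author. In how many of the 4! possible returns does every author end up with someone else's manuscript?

Count assignments avoiding every fixed point. For any j of the 4 authors fixed to their own manuscript, the other 4−j can be arranged in (4−j)! ways.
By inclusion–exclusion this is Σ_{j=0}^{4} (−1)^j C(4,j)·(4−j)!.
Computing: 24 − 24 + 12 − 4 + 1 = 9.

9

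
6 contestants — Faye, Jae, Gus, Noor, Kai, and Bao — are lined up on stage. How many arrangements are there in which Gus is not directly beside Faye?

480

Of the 6! = 720 arrangements, those with Gus and Faye adjacent number 2 × 5! = 240 (treat the pair as a block with 2 internal orders).
So 720 − 240 = 480 arrangements keep them apart.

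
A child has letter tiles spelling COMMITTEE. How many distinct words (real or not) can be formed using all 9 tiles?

COMMITTEE has 9 letters with E appearing twice, M appearing twice, and T appearing twice.
The number of distinct arrangements is 9!/(2!·2!·2!) = 362880/8 = 45360.

45360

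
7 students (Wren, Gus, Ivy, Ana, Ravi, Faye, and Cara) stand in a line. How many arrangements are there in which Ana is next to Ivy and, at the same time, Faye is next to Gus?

Treat {Ana,Ivy} as one block (2 orders) and {Faye,Gus} as another (2 orders).
That leaves 5 units to arrange: 2 × 2 × 5! = 4 × 120 = 480.

480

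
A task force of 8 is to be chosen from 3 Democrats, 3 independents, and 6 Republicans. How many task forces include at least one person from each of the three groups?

477

Unrestricted: C(12,8) = 495 ways to pick any 8 of the 12.
Selections missing a whole group: no Democrats → C(9,8) = 9; no independents → C(9,8) = 9; no Republicans → C(6,8) = 0.
Add back selections omitting two groups (i.e. drawn from a single group): C(3,8) + C(3,8) + C(6,8) = 0.
By inclusion–exclusion: 495 − 18 + 0 = 477.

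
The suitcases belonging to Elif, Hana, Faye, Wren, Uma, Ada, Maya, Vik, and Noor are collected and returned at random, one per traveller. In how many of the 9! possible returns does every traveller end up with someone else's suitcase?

133496

Let Aᵢ be the assignments in which traveller i gets their own suitcase. We want the size of the complement of A₁∪…∪A_9.
By inclusion–exclusion this is Σ_{j=0}^{9} (−1)^j C(9,j)·(9−j)!.
Computing: 362880 − 362880 + 181440 − 60480 + 15120 − 3024 + 504 − 72 + 9 − 1 = 133496.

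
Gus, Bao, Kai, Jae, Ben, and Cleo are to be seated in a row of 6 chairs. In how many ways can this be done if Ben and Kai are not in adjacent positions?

Of the 6! = 720 arrangements, those with Ben and Kai adjacent number 2 × 5! = 240 (treat the pair as a block with 2 internal orders).
Complementary counting: 720 − 240 = 480.

480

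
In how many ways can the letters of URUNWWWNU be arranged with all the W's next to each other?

420

Treat the 3 copies of W as a single block. The multiset to arrange is then {WWW, N, N, R, U, U, U}, 7 items in all.
That gives (7)!/(3!·2!) = 420 arrangements.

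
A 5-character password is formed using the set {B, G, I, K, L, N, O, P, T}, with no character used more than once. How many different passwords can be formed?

15120

Choose and order 5 of the 9 symbols: the first character has 9 options, the next 8, and so on down to 5.
That product is 9 × 8 × 7 × 6 × 5 = 15120.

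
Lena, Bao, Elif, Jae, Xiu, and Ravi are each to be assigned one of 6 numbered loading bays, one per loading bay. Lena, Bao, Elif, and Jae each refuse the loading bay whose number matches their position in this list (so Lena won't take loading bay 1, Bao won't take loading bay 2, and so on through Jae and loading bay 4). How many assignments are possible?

362

Let Aᵢ (for 1 ≤ i ≤ 4) be the placements that put person i in their forbidden loading bay. Any j of these fix j positions, leaving (6−j)! ways to fill the rest, and there are C(4,j) ways to pick which j.
By inclusion–exclusion, the number of valid placements is Σ_{j=0}^{4} (−1)^j C(4,j)·(6−j)!.
Computing: 720 − 480 + 144 − 24 + 2 = 362.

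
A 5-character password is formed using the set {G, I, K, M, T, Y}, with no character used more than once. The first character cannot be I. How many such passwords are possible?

600

The first character has 6−1 = 5 choices (anything except I).
The remaining 4 characters are filled from the other 5 symbols without repetition: 5 × 4 × 3 × 2 = 120.
Total: 5 × 120 = 600.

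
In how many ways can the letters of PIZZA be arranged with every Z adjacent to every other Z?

Treat the 2 copies of Z as a single block. The multiset to arrange is then {ZZ, A, I, P}, 4 items in all.
All 4 items are distinct, so there are (4)! = 24 arrangements.

24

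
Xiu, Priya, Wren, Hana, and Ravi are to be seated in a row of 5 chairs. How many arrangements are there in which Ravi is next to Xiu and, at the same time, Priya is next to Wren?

24

Treat {Ravi,Xiu} as one block (2 orders) and {Priya,Wren} as another (2 orders).
That leaves 3 units to arrange: 2 × 2 × 3! = 4 × 6 = 24.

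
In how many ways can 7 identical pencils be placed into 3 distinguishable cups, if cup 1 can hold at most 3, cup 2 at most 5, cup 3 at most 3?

13

By stars and bars, unrestricted non-negative solutions to x_1+…+x_3 = 7 number C(7+2,2) = 36.
Subtract solutions that violate a single cap (substitute x_i' = x_i − (cap_i+1)): x_1 ≥ 4 gives C(5,2) = 10; x_2 ≥ 6 gives C(3,2) = 3; x_3 ≥ 4 gives C(5,2) = 10. Together 23.
No two caps can be exceeded simultaneously, so the pair terms are all 0.
By inclusion–exclusion the count is 36 − 23 + 0 = 13.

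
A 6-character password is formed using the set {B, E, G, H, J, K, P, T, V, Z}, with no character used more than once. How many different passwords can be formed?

Choose and order 6 of the 10 symbols: the first character has 10 options, the next 9, and so on down to 5.
10 × 9 × 8 × 7 × 6 × 5 = 151200.

151200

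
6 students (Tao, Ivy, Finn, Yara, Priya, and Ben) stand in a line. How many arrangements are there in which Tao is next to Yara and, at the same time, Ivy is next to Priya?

96

Treat {Tao,Yara} as one block (2 orders) and {Ivy,Priya} as another (2 orders).
That leaves 4 units to arrange: 2 × 2 × 4! = 4 × 24 = 96.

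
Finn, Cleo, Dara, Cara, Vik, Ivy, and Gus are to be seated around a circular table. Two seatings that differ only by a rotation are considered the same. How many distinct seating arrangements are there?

720

Around a circle, 7 distinct people have 7!/7 = (6)! = 720 rotationally distinct seatings.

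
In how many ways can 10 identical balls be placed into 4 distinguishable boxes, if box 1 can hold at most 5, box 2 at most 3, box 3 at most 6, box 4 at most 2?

53

By stars and bars, unrestricted non-negative solutions to x_1+…+x_4 = 10 number C(10+3,3) = 286.
Subtract solutions that violate a single cap (substitute x_i' = x_i − (cap_i+1)): x_1 ≥ 6 gives C(7,3) = 35; x_2 ≥ 4 gives C(9,3) = 84; x_3 ≥ 7 gives C(6,3) = 20; x_4 ≥ 3 gives C(10,3) = 120. Together 259.
Add back pairs where two caps are both exceeded: 1 + 0 + 4 + 0 + 20 + 1 = 26.
By inclusion–exclusion the count is 286 − 259 + 26 = 53.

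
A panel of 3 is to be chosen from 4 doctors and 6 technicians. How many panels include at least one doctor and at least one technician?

96

Total 3-person selections from all 10: C(10,3) = 120.
Selections missing a whole group: no doctors → C(6,3) = 20; no technicians → C(4,3) = 4.
Both groups omitted at once is impossible, so 120 − 24 = 96.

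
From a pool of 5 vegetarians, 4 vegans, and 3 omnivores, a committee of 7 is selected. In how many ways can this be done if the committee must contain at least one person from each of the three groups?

Total 7-person selections from all 12: C(12,7) = 792.
Subtract selections that omit an entire group: no vegetarians → C(7,7) = 1; no vegans → C(8,7) = 8; no omnivores → C(9,7) = 36.
Add back selections omitting two groups (i.e. drawn from a single group): C(5,7) + C(4,7) + C(3,7) = 0.
By inclusion–exclusion: 792 − 45 + 0 = 747.

747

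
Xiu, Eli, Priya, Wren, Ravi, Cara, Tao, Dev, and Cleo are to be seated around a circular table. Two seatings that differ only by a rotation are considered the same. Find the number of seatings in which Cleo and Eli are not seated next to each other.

30240

Without the restriction there are (8)! = 40320 seatings.
Those with Cleo next to Eli: fuse the pair into one unit and seat 8 units around a circle — 2·(7)! = 10080.
Subtracting, 40320 − 10080 = 30240.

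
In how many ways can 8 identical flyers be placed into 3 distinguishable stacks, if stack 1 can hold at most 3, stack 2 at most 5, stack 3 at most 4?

14

Without the upper bounds there are C(10,2) = 45 ways to split 8 among 3 stacks.
Subtract solutions that violate a single cap (substitute x_i' = x_i − (cap_i+1)): x_1 ≥ 4 gives C(6,2) = 15; x_2 ≥ 6 gives C(4,2) = 6; x_3 ≥ 5 gives C(5,2) = 10. Together 31.
No two caps can be exceeded simultaneously, so the pair terms are all 0.
By inclusion–exclusion the count is 45 − 31 + 0 = 14.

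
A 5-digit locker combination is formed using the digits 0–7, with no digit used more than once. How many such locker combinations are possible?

6720

This is a permutation of 5 out of 8: P(8,5) = 8!/3!.
That product is 8 × 7 × 6 × 5 × 4 = 6720.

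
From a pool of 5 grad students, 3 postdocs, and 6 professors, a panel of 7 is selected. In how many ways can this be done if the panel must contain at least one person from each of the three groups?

3058

Total 7-person selections from all 14: C(14,7) = 3432.
Subtract selections that omit an entire group: no grad students → C(9,7) = 36; no postdocs → C(11,7) = 330; no professors → C(8,7) = 8.
Add back selections omitting two groups (i.e. drawn from a single group): C(5,7) + C(3,7) + C(6,7) = 0.
By inclusion–exclusion: 3432 − 374 + 0 = 3058.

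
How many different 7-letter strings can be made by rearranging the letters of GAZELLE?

GAZELLE has 7 letters with E appearing twice and L appearing twice.
The number of distinct arrangements is 7!/(2!·2!) = 5040/4 = 1260.

1260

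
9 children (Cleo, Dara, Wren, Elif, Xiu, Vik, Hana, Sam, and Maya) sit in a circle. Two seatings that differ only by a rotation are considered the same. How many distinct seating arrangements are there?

40320

Around a circle, 9 distinct people have 9!/9 = (8)! = 40320 rotationally distinct seatings.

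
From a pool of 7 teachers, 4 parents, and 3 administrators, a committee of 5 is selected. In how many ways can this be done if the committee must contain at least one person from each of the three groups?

Unrestricted: C(14,5) = 2002 ways to pick any 5 of the 14.
Selections missing a whole group: no teachers → C(7,5) = 21; no parents → C(10,5) = 252; no administrators → C(11,5) = 462.
Add back selections omitting two groups (i.e. drawn from a single group): C(7,5) + C(4,5) + C(3,5) = 21.
By inclusion–exclusion: 2002 − 735 + 21 = 1288.

1288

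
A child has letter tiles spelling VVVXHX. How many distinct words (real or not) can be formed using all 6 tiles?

VVVXHX has 6 letters with V appearing 3 times and X appearing twice.
Dividing 6! = 720 by 3!·2! = 12 for the repeated letters gives 60.

60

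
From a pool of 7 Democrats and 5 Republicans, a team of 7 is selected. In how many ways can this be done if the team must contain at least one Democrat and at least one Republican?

791

Total 7-person selections from all 12: C(12,7) = 792.
Selections missing a whole group: no Democrats → C(5,7) = 0; no Republicans → C(7,7) = 1.
Both groups omitted at once is impossible, so 792 − 1 = 791.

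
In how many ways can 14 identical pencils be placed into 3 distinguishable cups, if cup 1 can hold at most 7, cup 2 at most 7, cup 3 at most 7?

Without the upper bounds there are C(16,2) = 120 ways to split 14 among 3 cups.
Subtract solutions that violate a single cap (substitute x_i' = x_i − (cap_i+1)): x_1 ≥ 8 gives C(8,2) = 28; x_2 ≥ 8 gives C(8,2) = 28; x_3 ≥ 8 gives C(8,2) = 28. Together 84.
No two caps can be exceeded simultaneously, so the pair terms are all 0.
By inclusion–exclusion the count is 120 − 84 + 0 = 36.

36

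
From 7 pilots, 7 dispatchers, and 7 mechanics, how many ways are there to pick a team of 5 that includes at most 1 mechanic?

9009

Split by how many mechanics are chosen (0 through 1).
Sum: C(7,0)·C(14,5) + C(7,1)·C(14,4) = 2002 + 7007 = 9009.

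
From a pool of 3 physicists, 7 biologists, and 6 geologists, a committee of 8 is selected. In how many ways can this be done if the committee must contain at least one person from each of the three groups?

11529

Unrestricted: C(16,8) = 12870 ways to pick any 8 of the 16.
Subtract selections that omit an entire group: no physicists → C(13,8) = 1287; no biologists → C(9,8) = 9; no geologists → C(10,8) = 45.
Add back selections omitting two groups (i.e. drawn from a single group): C(3,8) + C(7,8) + C(6,8) = 0.
By inclusion–exclusion: 12870 − 1341 + 0 = 11529.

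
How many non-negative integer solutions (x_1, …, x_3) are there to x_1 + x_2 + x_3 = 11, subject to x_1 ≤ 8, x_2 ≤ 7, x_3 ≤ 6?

Ignoring the caps, the number of non-negative solutions to x_1+…+x_3 = 11 is C(13,2) = 78.
Subtract solutions that violate a single cap (substitute x_i' = x_i − (cap_i+1)): x_1 ≥ 9 gives C(4,2) = 6; x_2 ≥ 8 gives C(5,2) = 10; x_3 ≥ 7 gives C(6,2) = 15. Together 31.
No two caps can be exceeded simultaneously, so the pair terms are all 0.
By inclusion–exclusion the count is 78 − 31 + 0 = 47.

47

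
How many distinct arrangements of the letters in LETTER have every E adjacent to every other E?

60

Treat the 2 copies of E as a single block. The multiset to arrange is then {EE, L, R, T, T}, 5 items in all.
That gives (5)!/(2!) = 60 arrangements.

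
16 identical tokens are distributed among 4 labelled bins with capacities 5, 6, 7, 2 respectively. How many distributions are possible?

Without the upper bounds there are C(19,3) = 969 ways to split 16 among 4 bins.
Subtract solutions that violate a single cap (substitute x_i' = x_i − (cap_i+1)): x_1 ≥ 6 gives C(13,3) = 286; x_2 ≥ 7 gives C(12,3) = 220; x_3 ≥ 8 gives C(11,3) = 165; x_4 ≥ 3 gives C(16,3) = 560. Together 1231.
Add back pairs where two caps are both exceeded: 20 + 10 + 120 + 4 + 84 + 56 = 294.
Subtract triples: 0 + 1 + 0 + 0 = 1.
By inclusion–exclusion the count is 969 − 1231 + 294 − 1 = 31.

31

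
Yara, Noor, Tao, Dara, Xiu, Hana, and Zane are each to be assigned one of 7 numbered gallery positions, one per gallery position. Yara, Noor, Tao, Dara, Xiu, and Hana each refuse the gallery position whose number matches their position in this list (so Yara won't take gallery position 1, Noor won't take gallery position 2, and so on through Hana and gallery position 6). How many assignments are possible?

2119

Let Aᵢ (for 1 ≤ i ≤ 6) be the placements that put person i in their forbidden gallery position. Any j of these fix j positions, leaving (7−j)! ways to fill the rest, and there are C(6,j) ways to pick which j.
By inclusion–exclusion, the number of valid placements is Σ_{j=0}^{6} (−1)^j C(6,j)·(7−j)!.
Computing: 5040 − 4320 + 1800 − 480 + 90 − 12 + 1 = 2119.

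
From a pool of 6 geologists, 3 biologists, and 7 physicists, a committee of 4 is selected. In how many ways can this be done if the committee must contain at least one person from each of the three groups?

819

With no constraint there are C(16,4) = 1820 possible selections.
Selections missing a whole group: no geologists → C(10,4) = 210; no biologists → C(13,4) = 715; no physicists → C(9,4) = 126.
Add back selections omitting two groups (i.e. drawn from a single group): C(6,4) + C(3,4) + C(7,4) = 50.
By inclusion–exclusion: 1820 − 1051 + 50 = 819.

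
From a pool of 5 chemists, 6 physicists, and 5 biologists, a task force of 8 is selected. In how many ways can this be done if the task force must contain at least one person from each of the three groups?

12495

With no constraint there are C(16,8) = 12870 possible selections.
Subtract selections that omit an entire group: no chemists → C(11,8) = 165; no physicists → C(10,8) = 45; no biologists → C(11,8) = 165.
Add back selections omitting two groups (i.e. drawn from a single group): C(5,8) + C(6,8) + C(5,8) = 0.
By inclusion–exclusion: 12870 − 375 + 0 = 12495.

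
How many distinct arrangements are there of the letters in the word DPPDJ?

30

The 5 letters of DPPDJ have repeats: D appearing twice and P appearing twice.
So there are 5! / (2!·2!) = 30 distinguishable arrangements.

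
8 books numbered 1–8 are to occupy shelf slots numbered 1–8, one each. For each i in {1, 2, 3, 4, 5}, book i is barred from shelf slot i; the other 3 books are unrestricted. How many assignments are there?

Let Aᵢ (for 1 ≤ i ≤ 5) be the placements that put book i in its forbidden shelf slot. Any j of these fix j positions, leaving (8−j)! ways to fill the rest, and there are C(5,j) ways to pick which j.
By inclusion–exclusion, the number of valid placements is Σ_{j=0}^{5} (−1)^j C(5,j)·(8−j)!.
Computing: 40320 − 25200 + 7200 − 1200 + 120 − 6 = 21234.

21234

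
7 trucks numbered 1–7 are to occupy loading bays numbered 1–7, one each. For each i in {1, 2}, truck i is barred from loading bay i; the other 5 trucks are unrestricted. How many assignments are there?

3720

Let Aᵢ (for i ∈ {1, 2}) be the placements that put truck i in its forbidden loading bay. Any j of these fix j positions, leaving (7−j)! ways to fill the rest, and there are C(2,j) ways to pick which j.
By inclusion–exclusion, the number of valid placements is Σ_{j=0}^{2} (−1)^j C(2,j)·(7−j)!.
Computing: 5040 − 1440 + 120 = 3720.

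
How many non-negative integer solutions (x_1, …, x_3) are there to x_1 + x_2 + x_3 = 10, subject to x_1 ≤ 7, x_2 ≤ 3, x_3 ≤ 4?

14

By stars and bars, unrestricted non-negative solutions to x_1+…+x_3 = 10 number C(10+2,2) = 66.
Subtract solutions that violate a single cap (substitute x_i' = x_i − (cap_i+1)): x_1 ≥ 8 gives C(4,2) = 6; x_2 ≥ 4 gives C(8,2) = 28; x_3 ≥ 5 gives C(7,2) = 21. Together 55.
Add back pairs where two caps are both exceeded: 0 + 0 + 3 = 3.
By inclusion–exclusion the count is 66 − 55 + 3 = 14.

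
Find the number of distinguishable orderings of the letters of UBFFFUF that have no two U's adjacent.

Total arrangements of UBFFFUF: 7!/(4!·2!) = 105.
Arrangements with the U's together: treat UU as one letter, giving (6)!/(4!) = 30.
Hence 105 − 30 = 75.

75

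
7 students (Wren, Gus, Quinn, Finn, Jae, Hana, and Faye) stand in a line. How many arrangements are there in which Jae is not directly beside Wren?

Of the 7! = 5040 arrangements, those with Jae and Wren adjacent number 2 × 6! = 1440 (treat the pair as a block with 2 internal orders).
Complementary counting: 5040 − 1440 = 3600.

3600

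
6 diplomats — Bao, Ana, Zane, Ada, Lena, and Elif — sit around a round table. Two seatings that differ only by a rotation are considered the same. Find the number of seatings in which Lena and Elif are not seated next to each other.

All circular seatings of 6 people number (5)! = 120.
Those with Lena next to Elif: fuse the pair into one unit and seat 5 units around a circle — 2·(4)! = 48.
Subtracting, 120 − 48 = 72.

72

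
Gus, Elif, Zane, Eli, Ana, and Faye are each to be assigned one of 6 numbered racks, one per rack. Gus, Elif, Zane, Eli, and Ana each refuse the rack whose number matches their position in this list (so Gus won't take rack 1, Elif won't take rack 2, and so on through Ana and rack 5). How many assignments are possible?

309

Let Aᵢ (for 1 ≤ i ≤ 5) be the placements that put person i in their forbidden rack. Any j of these fix j positions, leaving (6−j)! ways to fill the rest, and there are C(5,j) ways to pick which j.
By inclusion–exclusion, the number of valid placements is Σ_{j=0}^{5} (−1)^j C(5,j)·(6−j)!.
Computing: 720 − 600 + 240 − 60 + 10 − 1 = 309.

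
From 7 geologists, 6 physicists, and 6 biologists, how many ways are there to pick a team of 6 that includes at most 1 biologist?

Split by how many biologists are chosen (0 through 1).
Sum: C(6,0)·C(13,6) + C(6,1)·C(13,5) = 1716 + 7722 = 9438.

9438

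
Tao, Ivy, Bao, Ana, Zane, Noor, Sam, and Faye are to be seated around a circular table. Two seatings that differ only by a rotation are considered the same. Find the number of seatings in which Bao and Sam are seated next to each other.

1440

Glue Bao and Sam into a block (2 internal orders). Seating 7 units around a circle gives (6)! arrangements.
So 2 × (6)! = 2 × 720 = 1440.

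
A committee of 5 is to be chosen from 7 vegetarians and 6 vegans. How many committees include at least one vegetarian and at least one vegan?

1260

Unrestricted: C(13,5) = 1287 ways to pick any 5 of the 13.
Subtract selections that omit an entire group: no vegetarians → C(6,5) = 6; no vegans → C(7,5) = 21.
Both groups omitted at once is impossible, so 1287 − 27 = 1260.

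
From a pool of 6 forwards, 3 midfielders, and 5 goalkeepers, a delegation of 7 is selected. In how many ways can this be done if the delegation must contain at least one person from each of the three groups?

3058

Unrestricted: C(14,7) = 3432 ways to pick any 7 of the 14.
Subtract selections that omit an entire group: no forwards → C(8,7) = 8; no midfielders → C(11,7) = 330; no goalkeepers → C(9,7) = 36.
Add back selections omitting two groups (i.e. drawn from a single group): C(6,7) + C(3,7) + C(5,7) = 0.
By inclusion–exclusion: 3432 − 374 + 0 = 3058.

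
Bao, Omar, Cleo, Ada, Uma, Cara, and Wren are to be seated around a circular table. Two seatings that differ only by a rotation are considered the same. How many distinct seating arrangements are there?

Seat Bao anywhere (absorbing the rotational symmetry), then permute the other 6: (6)! = 720.

720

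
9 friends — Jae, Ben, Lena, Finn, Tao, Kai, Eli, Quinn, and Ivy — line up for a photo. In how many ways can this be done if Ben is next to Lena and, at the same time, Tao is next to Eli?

20160

Treat {Ben,Lena} as one block (2 orders) and {Tao,Eli} as another (2 orders).
That leaves 7 units to arrange: 2 × 2 × 7! = 4 × 5040 = 20160.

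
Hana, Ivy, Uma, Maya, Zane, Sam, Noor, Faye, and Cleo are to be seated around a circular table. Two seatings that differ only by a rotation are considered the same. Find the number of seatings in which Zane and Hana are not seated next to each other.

All circular seatings of 9 people number (8)! = 40320.
Those with Zane next to Hana: fuse the pair into one unit and seat 8 units around a circle — 2·(7)! = 10080.
Subtracting, 40320 − 10080 = 30240.

30240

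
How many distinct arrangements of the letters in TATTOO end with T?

Fix T in the last position and arrange the remaining 5 letters.
Those 5 letters have O appearing twice and T appearing twice, giving (5)!/(2!·2!) = 30.

30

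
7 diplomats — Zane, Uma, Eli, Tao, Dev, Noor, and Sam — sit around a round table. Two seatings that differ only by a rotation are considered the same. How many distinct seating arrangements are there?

720

Fix one person's seat to break rotational symmetry; the remaining 6 people can be arranged in (6)! = 720 ways.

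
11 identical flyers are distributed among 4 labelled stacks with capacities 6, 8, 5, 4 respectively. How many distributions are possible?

Without the upper bounds there are C(14,3) = 364 ways to split 11 among 4 stacks.
Subtract solutions that violate a single cap (substitute x_i' = x_i − (cap_i+1)): x_1 ≥ 7 gives C(7,3) = 35; x_2 ≥ 9 gives C(5,3) = 10; x_3 ≥ 6 gives C(8,3) = 56; x_4 ≥ 5 gives C(9,3) = 84. Together 185.
Add back pairs where two caps are both exceeded: 0 + 0 + 0 + 0 + 0 + 1 = 1.
By inclusion–exclusion the count is 364 − 185 + 1 = 180.

180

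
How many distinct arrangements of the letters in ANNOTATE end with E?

Fix E in the last position and arrange the remaining 7 letters.
Those 7 letters have A appearing twice, N appearing twice, and T appearing twice, giving (7)!/(2!·2!·2!) = 630.

630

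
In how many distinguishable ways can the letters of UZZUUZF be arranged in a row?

140

The 7 letters of UZZUUZF have repeats: U appearing 3 times and Z appearing 3 times.
The number of distinct arrangements is 7!/(3!·3!) = 5040/36 = 140.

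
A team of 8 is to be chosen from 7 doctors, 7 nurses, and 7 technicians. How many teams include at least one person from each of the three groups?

194481

Unrestricted: C(21,8) = 203490 ways to pick any 8 of the 21.
Selections missing a whole group: no doctors → C(14,8) = 3003; no nurses → C(14,8) = 3003; no technicians → C(14,8) = 3003.
Add back selections omitting two groups (i.e. drawn from a single group): C(7,8) + C(7,8) + C(7,8) = 0.
By inclusion–exclusion: 203490 − 9009 + 0 = 194481.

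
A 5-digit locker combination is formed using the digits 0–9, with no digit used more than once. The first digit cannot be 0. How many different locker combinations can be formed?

The first digit has 10−1 = 9 choices (anything except 0).
The remaining 4 digits are filled from the other 9 symbols without repetition: 9 × 8 × 7 × 6 = 3024.
Total: 9 × 3024 = 27216.

27216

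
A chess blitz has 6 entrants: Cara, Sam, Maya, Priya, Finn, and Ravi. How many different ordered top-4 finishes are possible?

360

This is an ordered selection of 4 from 6: P(6,4).
That gives 6 × 5 × 4 × 3 = 360.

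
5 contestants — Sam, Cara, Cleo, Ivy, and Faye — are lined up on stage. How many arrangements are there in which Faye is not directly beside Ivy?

72

Of the 5! = 120 arrangements, those with Faye and Ivy adjacent number 2 × 4! = 48 (treat the pair as a block with 2 internal orders).
So 120 − 48 = 72 arrangements keep them apart.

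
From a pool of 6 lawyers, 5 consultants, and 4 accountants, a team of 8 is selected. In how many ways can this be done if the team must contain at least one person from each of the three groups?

Total 8-person selections from all 15: C(15,8) = 6435.
Selections missing a whole group: no lawyers → C(9,8) = 9; no consultants → C(10,8) = 45; no accountants → C(11,8) = 165.
Add back selections omitting two groups (i.e. drawn from a single group): C(6,8) + C(5,8) + C(4,8) = 0.
By inclusion–exclusion: 6435 − 219 + 0 = 6216.

6216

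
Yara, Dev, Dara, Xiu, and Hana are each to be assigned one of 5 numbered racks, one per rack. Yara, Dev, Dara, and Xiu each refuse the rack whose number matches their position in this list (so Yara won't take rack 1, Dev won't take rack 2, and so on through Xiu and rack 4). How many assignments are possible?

53

Let Aᵢ (for 1 ≤ i ≤ 4) be the placements that put person i in their forbidden rack. Any j of these fix j positions, leaving (5−j)! ways to fill the rest, and there are C(4,j) ways to pick which j.
By inclusion–exclusion, the number of valid placements is Σ_{j=0}^{4} (−1)^j C(4,j)·(5−j)!.
Computing: 120 − 96 + 36 − 8 + 1 = 53.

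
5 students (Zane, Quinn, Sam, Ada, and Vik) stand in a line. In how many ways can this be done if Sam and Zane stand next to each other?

48

Place the 3 others and the Sam-Zane pair as 4 objects in a line; the pair has 2 internal arrangements.
So the count is 2·(4)! = 48.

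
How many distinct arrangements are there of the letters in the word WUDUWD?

90

Letter multiplicities in WUDUWD: D×2, U×2, W×2.
The number of distinct arrangements is 6!/(2!·2!·2!) = 720/8 = 90.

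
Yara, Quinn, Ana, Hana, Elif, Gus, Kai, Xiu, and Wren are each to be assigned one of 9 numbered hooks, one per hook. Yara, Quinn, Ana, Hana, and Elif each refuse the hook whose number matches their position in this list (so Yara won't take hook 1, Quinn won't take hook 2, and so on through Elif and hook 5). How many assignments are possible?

Let Aᵢ (for 1 ≤ i ≤ 5) be the placements that put person i in their forbidden hook. Any j of these fix j positions, leaving (9−j)! ways to fill the rest, and there are C(5,j) ways to pick which j.
By inclusion–exclusion, the number of valid placements is Σ_{j=0}^{5} (−1)^j C(5,j)·(9−j)!.
Computing: 362880 − 201600 + 50400 − 7200 + 600 − 24 = 205056.

205056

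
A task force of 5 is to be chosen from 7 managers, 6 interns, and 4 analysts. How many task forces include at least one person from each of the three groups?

4214

With no constraint there are C(17,5) = 6188 possible selections.
Selections missing a whole group: no managers → C(10,5) = 252; no interns → C(11,5) = 462; no analysts → C(13,5) = 1287.
Add back selections omitting two groups (i.e. drawn from a single group): C(7,5) + C(6,5) + C(4,5) = 27.
By inclusion–exclusion: 6188 − 2001 + 27 = 4214.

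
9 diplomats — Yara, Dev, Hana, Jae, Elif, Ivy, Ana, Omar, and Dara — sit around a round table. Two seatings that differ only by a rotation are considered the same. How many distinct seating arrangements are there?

Fix one person's seat to break rotational symmetry; the remaining 8 people can be arranged in (8)! = 40320 ways.

40320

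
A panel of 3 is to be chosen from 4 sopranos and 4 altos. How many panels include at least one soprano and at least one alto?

Unrestricted: C(8,3) = 56 ways to pick any 3 of the 8.
Subtract selections that omit an entire group: no sopranos → C(4,3) = 4; no altos → C(4,3) = 4.
Both groups omitted at once is impossible, so 56 − 8 = 48.

48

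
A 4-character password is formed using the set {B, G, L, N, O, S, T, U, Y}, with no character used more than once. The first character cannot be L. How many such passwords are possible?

The first character has 9−1 = 8 choices (anything except L).
The remaining 3 characters are filled from the other 8 symbols without repetition: 8 × 7 × 6 = 336.
Total: 8 × 336 = 2688.

2688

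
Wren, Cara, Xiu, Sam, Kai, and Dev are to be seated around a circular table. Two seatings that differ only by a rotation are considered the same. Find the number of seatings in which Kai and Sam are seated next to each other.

48

Glue Kai and Sam into a block (2 internal orders). Seating 5 units around a circle gives (4)! arrangements.
So 2 × (4)! = 2 × 24 = 48.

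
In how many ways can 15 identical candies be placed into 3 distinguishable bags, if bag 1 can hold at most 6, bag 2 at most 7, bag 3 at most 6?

15

Without the upper bounds there are C(17,2) = 136 ways to split 15 among 3 bags.
Subtract solutions that violate a single cap (substitute x_i' = x_i − (cap_i+1)): x_1 ≥ 7 gives C(10,2) = 45; x_2 ≥ 8 gives C(9,2) = 36; x_3 ≥ 7 gives C(10,2) = 45. Together 126.
Add back pairs where two caps are both exceeded: 1 + 3 + 1 = 5.
By inclusion–exclusion the count is 136 − 126 + 5 = 15.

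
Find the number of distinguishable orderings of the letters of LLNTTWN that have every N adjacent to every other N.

Treat the 2 copies of N as a single block. The multiset to arrange is then {NN, L, L, T, T, W}, 6 items in all.
That gives (6)!/(2!·2!) = 180 arrangements.

180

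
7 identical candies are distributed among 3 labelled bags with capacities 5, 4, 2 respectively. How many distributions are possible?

By stars and bars, unrestricted non-negative solutions to x_1+…+x_3 = 7 number C(7+2,2) = 36.
Subtract solutions that violate a single cap (substitute x_i' = x_i − (cap_i+1)): x_1 ≥ 6 gives C(3,2) = 3; x_2 ≥ 5 gives C(4,2) = 6; x_3 ≥ 3 gives C(6,2) = 15. Together 24.
No two caps can be exceeded simultaneously, so the pair terms are all 0.
By inclusion–exclusion the count is 36 − 24 + 0 = 12.

12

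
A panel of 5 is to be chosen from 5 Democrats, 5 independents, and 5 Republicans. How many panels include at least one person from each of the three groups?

2250

With no constraint there are C(15,5) = 3003 possible selections.
Selections missing a whole group: no Democrats → C(10,5) = 252; no independents → C(10,5) = 252; no Republicans → C(10,5) = 252.
Add back selections omitting two groups (i.e. drawn from a single group): C(5,5) + C(5,5) + C(5,5) = 3.
By inclusion–exclusion: 3003 − 756 + 3 = 2250.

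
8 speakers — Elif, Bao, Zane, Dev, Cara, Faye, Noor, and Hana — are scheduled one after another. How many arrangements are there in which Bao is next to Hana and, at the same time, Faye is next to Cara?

2880

Treat {Bao,Hana} as one block (2 orders) and {Faye,Cara} as another (2 orders).
That leaves 6 units to arrange: 2 × 2 × 6! = 4 × 720 = 2880.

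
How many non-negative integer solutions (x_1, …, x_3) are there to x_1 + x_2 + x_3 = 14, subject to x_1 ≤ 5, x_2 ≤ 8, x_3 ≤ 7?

27

Ignoring the caps, the number of non-negative solutions to x_1+…+x_3 = 14 is C(16,2) = 120.
Subtract solutions that violate a single cap (substitute x_i' = x_i − (cap_i+1)): x_1 ≥ 6 gives C(10,2) = 45; x_2 ≥ 9 gives C(7,2) = 21; x_3 ≥ 8 gives C(8,2) = 28. Together 94.
Add back pairs where two caps are both exceeded: 0 + 1 + 0 = 1.
By inclusion–exclusion the count is 120 − 94 + 1 = 27.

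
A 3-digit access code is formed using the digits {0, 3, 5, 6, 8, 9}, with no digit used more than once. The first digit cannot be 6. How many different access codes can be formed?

100

The first digit has 6−1 = 5 choices (anything except 6).
The remaining 2 digits are filled from the other 5 symbols without repetition: 5 × 4 = 20.
Total: 5 × 20 = 100.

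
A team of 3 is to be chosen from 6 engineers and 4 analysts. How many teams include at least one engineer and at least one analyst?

96

With no constraint there are C(10,3) = 120 possible selections.
Selections missing a whole group: no engineers → C(4,3) = 4; no analysts → C(6,3) = 20.
Both groups omitted at once is impossible, so 120 − 24 = 96.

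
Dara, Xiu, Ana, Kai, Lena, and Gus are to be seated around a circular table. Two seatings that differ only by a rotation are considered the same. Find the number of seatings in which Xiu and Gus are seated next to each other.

Treat {Xiu, Gus} as one unit (2 internal orders) and seat the resulting 5 units around the table: (4)! circular arrangements.
So 2 × (4)! = 2 × 24 = 48.

48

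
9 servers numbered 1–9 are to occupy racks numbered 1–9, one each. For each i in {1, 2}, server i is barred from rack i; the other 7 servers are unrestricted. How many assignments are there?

287280

Let Aᵢ (for i ∈ {1, 2}) be the placements that put server i in its forbidden rack. Any j of these fix j positions, leaving (9−j)! ways to fill the rest, and there are C(2,j) ways to pick which j.
By inclusion–exclusion, the number of valid placements is Σ_{j=0}^{2} (−1)^j C(2,j)·(9−j)!.
Computing: 362880 − 80640 + 5040 = 287280.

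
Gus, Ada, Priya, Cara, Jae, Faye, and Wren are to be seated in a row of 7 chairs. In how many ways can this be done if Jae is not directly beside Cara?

Of the 7! = 5040 arrangements, those with Jae and Cara adjacent number 2 × 6! = 1440 (treat the pair as a block with 2 internal orders).
So 5040 − 1440 = 3600 arrangements keep them apart.

3600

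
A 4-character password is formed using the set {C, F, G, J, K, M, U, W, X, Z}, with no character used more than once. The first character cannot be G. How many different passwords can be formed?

4536

The first character has 10−1 = 9 choices (anything except G).
The remaining 3 characters are filled from the other 9 symbols without repetition: 9 × 8 × 7 = 504.
Total: 9 × 504 = 4536.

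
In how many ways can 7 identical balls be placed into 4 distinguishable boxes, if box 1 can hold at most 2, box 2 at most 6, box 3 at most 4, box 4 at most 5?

70

By stars and bars, unrestricted non-negative solutions to x_1+…+x_4 = 7 number C(7+3,3) = 120.
Subtract solutions that violate a single cap (substitute x_i' = x_i − (cap_i+1)): x_1 ≥ 3 gives C(7,3) = 35; x_2 ≥ 7 gives C(3,3) = 1; x_3 ≥ 5 gives C(5,3) = 10; x_4 ≥ 6 gives C(4,3) = 4. Together 50.
No two caps can be exceeded simultaneously, so the pair terms are all 0.
By inclusion–exclusion the count is 120 − 50 + 0 = 70.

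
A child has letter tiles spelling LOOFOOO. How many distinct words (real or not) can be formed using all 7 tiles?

The 7 letters of LOOFOOO have repeats: O appearing 5 times.
Dividing 7! = 5040 by 5! = 120 for the repeated letters gives 42.

42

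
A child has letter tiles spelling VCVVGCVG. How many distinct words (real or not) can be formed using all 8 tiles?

420

The 8 letters of VCVVGCVG have repeats: C appearing twice, G appearing twice, and V appearing 4 times.
So there are 8! / (4!·2!·2!) = 420 distinguishable arrangements.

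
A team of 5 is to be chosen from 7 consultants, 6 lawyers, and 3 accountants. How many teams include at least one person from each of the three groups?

Total 5-person selections from all 16: C(16,5) = 4368.
Subtract selections that omit an entire group: no consultants → C(9,5) = 126; no lawyers → C(10,5) = 252; no accountants → C(13,5) = 1287.
Add back selections omitting two groups (i.e. drawn from a single group): C(7,5) + C(6,5) + C(3,5) = 27.
By inclusion–exclusion: 4368 − 1665 + 27 = 2730.

2730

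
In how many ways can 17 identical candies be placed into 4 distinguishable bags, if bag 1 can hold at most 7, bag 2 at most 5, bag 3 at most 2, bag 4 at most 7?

31

By stars and bars, unrestricted non-negative solutions to x_1+…+x_4 = 17 number C(17+3,3) = 1140.
Subtract solutions that violate a single cap (substitute x_i' = x_i − (cap_i+1)): x_1 ≥ 8 gives C(12,3) = 220; x_2 ≥ 6 gives C(14,3) = 364; x_3 ≥ 3 gives C(17,3) = 680; x_4 ≥ 8 gives C(12,3) = 220. Together 1484.
Add back pairs where two caps are both exceeded: 20 + 84 + 4 + 165 + 20 + 84 = 377.
Subtract triples: 1 + 0 + 0 + 1 = 2.
By inclusion–exclusion the count is 1140 − 1484 + 377 − 2 = 31.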